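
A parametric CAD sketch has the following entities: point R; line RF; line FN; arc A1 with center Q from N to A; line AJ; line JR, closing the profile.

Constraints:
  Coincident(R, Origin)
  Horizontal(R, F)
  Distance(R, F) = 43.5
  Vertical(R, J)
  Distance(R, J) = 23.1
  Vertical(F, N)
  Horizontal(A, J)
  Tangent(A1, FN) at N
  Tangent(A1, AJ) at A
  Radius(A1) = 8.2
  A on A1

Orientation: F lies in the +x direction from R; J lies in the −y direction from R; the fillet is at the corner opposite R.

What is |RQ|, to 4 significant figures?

38.32

R is at the origin; RF is horizontal with |RF| = 43.5 and F on the +x side, so F = (43.50, 0.000). RJ is vertical with |RJ| = 23.1 and J on the −y side, so J = (0.000, -23.10). The virtual corner opposite R is at (43.50, -23.10). The tangent condition forces QN to be normal to FN and tangency of A1 to AJ means the radius QA is perpendicular to AJ, with radius 8.2, so the center Q sits 8.2 in from both sides at Q = (35.30, -14.90). Then |RQ| = |Q − R| = 38.32.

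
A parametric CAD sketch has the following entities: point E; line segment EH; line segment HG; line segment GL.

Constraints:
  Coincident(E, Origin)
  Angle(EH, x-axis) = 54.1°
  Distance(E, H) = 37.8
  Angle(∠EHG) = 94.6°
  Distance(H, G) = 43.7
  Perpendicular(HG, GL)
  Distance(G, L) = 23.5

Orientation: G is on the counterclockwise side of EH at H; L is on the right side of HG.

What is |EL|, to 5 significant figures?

76.984

E is at the origin; EH runs at 54.1° with length 37.8, so H = 37.8·(cos 54.1°, sin 54.1°) = (22.165, 30.620). ∠EHG = 94.6°, so HG runs at 54.1° + (180° − 94.6°) = 139.50° from the x-axis; with |HG| = 43.7, G = H + 43.7·(cos 139.50°, sin 139.50°) = (-11.065, 59.000). HG is perpendicular to GL; with |GL| = 23.5 on the right of HG, L = G + 23.5·(0.64945, 0.76041) = (4.1972, 76.870). Then |EL| = |L − E| = 76.984.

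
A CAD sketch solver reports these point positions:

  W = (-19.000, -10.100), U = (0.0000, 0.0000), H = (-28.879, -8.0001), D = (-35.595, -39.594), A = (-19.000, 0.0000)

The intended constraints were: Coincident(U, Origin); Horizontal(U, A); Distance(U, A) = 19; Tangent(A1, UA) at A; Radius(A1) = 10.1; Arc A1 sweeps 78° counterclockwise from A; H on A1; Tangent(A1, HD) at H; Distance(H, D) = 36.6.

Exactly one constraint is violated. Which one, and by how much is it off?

Distance(H, D) = 36.6 — off by 4.30.

U = (0.00, 0.00) ✓; U.y = 0.00, A.y = 0.00 ✓; |UA| = 19.00 ✓; ∠(WA, AU) = 90.00° ✓; |WA| = 10.10 ✓; bearing(W→H) − bearing(W→A) = 78.00° ✓; |WH| = 10.10 ✓; ∠(WH, HD) = 90.00° ✓; |HD| = 32.30 ✗.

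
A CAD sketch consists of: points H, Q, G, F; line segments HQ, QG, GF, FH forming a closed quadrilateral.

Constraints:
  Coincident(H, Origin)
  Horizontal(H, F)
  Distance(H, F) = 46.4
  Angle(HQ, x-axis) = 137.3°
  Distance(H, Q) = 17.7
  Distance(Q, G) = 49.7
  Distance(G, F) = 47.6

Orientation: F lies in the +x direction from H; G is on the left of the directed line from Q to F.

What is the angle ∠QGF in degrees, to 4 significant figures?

77.02°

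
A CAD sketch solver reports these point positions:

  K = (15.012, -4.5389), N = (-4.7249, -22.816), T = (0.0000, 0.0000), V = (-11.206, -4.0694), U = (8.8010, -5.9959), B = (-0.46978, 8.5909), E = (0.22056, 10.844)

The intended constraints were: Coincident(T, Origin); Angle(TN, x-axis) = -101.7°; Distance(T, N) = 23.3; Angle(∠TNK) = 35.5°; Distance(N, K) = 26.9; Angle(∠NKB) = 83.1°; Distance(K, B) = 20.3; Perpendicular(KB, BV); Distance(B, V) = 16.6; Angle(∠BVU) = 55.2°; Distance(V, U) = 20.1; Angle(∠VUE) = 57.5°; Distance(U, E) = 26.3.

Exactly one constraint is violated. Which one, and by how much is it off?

Distance(U, E) = 26.3 — off by 7.40.

T = (0.00, 0.00) ✓; TN at -101.7° ✓; |TN| = 23.30 ✓; ∠TNK = 35.50° ✓; |NK| = 26.90 ✓; ∠NKB = 83.10° ✓; |KB| = 20.30 ✓; ∠(KB, BV) = 90.00° ✓; |BV| = 16.60 ✓; ∠BVU = 55.20° ✓; |VU| = 20.10 ✓; ∠VUE = 57.50° ✓; |UE| = 18.90 ✗.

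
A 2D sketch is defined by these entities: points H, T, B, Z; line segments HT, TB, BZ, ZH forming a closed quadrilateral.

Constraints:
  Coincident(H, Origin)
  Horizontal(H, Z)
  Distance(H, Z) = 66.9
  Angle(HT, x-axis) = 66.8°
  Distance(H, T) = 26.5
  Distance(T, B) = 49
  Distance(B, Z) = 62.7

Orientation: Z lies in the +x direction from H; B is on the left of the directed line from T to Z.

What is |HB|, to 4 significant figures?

74.23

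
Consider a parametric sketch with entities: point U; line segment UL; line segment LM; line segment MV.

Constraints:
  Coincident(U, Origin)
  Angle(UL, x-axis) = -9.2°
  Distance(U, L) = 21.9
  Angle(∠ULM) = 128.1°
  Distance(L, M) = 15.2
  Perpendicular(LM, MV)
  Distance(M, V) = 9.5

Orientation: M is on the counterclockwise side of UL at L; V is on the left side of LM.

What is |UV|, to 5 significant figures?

29.736

∠ULM = 128.1°, so LM runs at -9.2° + (180° − 128.1°) = 42.700° from the x-axis; with |LM| = 15.2, M = L + 15.2·(cos 42.700°, sin 42.700°) = (32.789, 6.8066). The perpendicularity gives MV at right angles to LM; with |MV| = 9.5 on the left of LM, V = M + 9.5·(-0.67816, 0.73491) = (26.346, 13.788). Then |UV| = |V − U| = 29.736.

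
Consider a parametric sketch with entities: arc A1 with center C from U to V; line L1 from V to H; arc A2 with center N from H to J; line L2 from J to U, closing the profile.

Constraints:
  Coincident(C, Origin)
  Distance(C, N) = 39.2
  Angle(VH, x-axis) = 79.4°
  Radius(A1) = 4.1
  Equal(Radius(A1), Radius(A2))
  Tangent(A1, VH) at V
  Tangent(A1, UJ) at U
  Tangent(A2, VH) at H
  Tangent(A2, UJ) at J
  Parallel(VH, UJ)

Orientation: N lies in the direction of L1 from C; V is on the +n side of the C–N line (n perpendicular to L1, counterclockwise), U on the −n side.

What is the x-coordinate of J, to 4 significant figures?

11.24

The slot axis is L1's direction at 79.4°, so u = (cos 79.4°, sin 79.4°) = (0.1840, 0.9829) and n = (−sin 79.4°, cos 79.4°) = (-0.9829, 0.1840). C is at the origin and N lies 39.2 along u from C, so N = 39.2·u = (7.211, 38.53). Tangency of A1 to both parallel lines with radius 4.1 puts V and U at C ± 4.1·n: V = (-4.030, 0.7542), U = (4.030, -0.7542). Equal radii place H and J the same way about N: H = N + 4.1·n = (3.181, 39.29), J = N − 4.1·n = (11.24, 37.78). So J.x = 11.24.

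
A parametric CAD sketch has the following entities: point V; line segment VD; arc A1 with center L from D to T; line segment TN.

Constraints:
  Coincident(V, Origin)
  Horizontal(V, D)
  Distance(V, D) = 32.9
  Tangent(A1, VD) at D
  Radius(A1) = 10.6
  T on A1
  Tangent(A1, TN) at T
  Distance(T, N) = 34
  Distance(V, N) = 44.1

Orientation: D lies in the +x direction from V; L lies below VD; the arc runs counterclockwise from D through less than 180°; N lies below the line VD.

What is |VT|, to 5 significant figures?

24.027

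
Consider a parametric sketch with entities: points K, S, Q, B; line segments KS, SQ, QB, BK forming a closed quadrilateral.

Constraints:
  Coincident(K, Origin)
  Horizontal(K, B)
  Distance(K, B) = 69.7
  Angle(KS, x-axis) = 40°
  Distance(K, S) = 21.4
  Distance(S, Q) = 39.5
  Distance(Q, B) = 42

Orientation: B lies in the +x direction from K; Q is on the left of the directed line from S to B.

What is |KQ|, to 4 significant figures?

60.85

Checks: |SQ| = 39.50 ✓; |QB| = 42.00 ✓.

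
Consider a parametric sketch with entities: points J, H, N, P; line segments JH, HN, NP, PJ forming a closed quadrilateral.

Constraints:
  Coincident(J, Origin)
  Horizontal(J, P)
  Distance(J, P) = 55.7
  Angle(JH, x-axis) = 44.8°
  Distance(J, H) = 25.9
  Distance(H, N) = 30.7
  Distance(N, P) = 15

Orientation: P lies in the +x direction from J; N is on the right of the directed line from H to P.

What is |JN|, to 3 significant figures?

41.0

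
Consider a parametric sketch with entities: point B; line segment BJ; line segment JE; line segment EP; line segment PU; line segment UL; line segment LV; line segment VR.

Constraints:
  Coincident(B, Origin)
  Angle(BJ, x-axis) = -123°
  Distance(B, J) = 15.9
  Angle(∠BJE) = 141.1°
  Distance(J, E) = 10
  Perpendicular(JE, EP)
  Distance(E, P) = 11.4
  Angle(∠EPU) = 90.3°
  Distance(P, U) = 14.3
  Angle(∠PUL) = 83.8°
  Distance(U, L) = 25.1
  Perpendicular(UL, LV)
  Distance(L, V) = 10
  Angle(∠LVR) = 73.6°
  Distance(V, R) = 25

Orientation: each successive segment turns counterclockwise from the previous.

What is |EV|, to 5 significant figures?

12.590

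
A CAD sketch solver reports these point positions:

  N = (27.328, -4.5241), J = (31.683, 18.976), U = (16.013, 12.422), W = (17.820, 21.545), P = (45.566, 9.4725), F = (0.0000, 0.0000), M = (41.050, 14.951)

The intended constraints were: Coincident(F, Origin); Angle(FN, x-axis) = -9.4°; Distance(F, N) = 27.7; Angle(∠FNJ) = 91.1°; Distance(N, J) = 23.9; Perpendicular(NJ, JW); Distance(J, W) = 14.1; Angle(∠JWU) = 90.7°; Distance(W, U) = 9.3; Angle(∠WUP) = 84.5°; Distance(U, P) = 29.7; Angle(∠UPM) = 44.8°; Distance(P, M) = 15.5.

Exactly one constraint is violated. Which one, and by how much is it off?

Distance(P, M) = 15.5 — off by 8.40.

F = (0.00, 0.00) ✓; FN at -9.400° ✓; |FN| = 27.70 ✓; ∠FNJ = 91.10° ✓; |NJ| = 23.90 ✓; ∠(NJ, JW) = 90.00° ✓; |JW| = 14.10 ✓; ∠JWU = 90.71° ✓; |WU| = 9.300 ✓; ∠WUP = 84.50° ✓; |UP| = 29.70 ✓; ∠UPM = 44.80° ✓; |PM| = 7.100 ✗.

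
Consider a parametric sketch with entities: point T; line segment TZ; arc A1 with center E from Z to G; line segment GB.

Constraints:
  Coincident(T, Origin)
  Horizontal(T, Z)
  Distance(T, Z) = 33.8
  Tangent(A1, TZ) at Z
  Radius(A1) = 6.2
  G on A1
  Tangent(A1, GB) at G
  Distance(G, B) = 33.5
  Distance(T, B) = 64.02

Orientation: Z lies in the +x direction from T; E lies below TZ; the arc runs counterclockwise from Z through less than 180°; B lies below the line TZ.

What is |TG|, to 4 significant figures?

31.63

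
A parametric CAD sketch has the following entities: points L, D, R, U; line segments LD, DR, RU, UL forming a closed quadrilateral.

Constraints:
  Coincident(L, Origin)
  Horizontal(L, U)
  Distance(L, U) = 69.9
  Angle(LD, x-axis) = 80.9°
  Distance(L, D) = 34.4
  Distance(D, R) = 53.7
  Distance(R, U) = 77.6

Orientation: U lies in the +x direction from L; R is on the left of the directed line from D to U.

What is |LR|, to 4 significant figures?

84.27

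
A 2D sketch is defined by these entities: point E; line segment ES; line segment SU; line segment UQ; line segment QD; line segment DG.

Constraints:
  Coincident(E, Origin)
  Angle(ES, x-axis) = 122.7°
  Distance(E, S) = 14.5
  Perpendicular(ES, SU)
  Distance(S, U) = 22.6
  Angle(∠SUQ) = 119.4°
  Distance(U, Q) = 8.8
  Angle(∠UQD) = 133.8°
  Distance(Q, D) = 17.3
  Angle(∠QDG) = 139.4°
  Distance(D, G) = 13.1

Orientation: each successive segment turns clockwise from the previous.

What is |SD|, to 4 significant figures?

32.67

E is at the origin; ES runs at 122.7° with length 14.5, so S = (-7.833, 12.20). ES is perpendicular to SU, so SU runs at 32.70°; with |SU| = 22.6, U = (11.18, 24.41). ∠SUQ = 119.4° gives UQ at -27.90° from the x-axis; with |UQ| = 8.8, Q = (18.96, 20.29). ∠UQD = 133.8° gives QD at -74.10° from the x-axis; with |QD| = 17.3, D = (23.70, 3.655). Then |SD| = |D − S| = 32.67.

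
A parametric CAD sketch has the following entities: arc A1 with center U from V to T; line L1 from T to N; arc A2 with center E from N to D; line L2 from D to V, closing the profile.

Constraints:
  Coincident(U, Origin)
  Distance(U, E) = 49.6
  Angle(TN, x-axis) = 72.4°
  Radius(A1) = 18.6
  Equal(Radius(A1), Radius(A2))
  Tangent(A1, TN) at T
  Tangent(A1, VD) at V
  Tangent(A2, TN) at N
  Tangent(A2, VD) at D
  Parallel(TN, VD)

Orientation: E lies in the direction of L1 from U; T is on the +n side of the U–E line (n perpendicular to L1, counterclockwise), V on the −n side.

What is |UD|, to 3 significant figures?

53.0

The slot axis is L1's direction at 72.4°, so u = (cos 72.4°, sin 72.4°) = (0.302, 0.953) and n = (−sin 72.4°, cos 72.4°) = (-0.953, 0.302). U is at the origin and E lies 49.6 along u from U, so E = 49.6·u = (15.0, 47.3). Tangency of A1 to both parallel lines with radius 18.6 puts T and V at U ± 18.6·n: T = (-17.7, 5.62), V = (17.7, -5.62). Equal radii place N and D the same way about E: N = E + 18.6·n = (-2.73, 52.9), D = E − 18.6·n = (32.7, 41.7). Then |UD| = |D − U| = 53.0.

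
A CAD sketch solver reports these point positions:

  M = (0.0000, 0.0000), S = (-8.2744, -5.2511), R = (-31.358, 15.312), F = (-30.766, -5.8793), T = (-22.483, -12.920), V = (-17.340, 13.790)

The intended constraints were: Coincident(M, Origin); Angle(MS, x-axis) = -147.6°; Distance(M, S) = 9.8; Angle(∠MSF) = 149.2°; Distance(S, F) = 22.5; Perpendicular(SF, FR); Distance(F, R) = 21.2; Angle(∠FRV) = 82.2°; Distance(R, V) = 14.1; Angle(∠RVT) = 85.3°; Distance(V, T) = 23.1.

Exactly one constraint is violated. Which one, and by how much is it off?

Distance(V, T) = 23.1 — off by 4.10.

M = (0.00, 0.00) ✓; MS at -147.6° ✓; |MS| = 9.800 ✓; ∠MSF = 149.2° ✓; |SF| = 22.50 ✓; ∠(SF, FR) = 90.00° ✓; |FR| = 21.20 ✓; ∠FRV = 82.20° ✓; |RV| = 14.10 ✓; ∠RVT = 85.30° ✓; |VT| = 27.20 ✗.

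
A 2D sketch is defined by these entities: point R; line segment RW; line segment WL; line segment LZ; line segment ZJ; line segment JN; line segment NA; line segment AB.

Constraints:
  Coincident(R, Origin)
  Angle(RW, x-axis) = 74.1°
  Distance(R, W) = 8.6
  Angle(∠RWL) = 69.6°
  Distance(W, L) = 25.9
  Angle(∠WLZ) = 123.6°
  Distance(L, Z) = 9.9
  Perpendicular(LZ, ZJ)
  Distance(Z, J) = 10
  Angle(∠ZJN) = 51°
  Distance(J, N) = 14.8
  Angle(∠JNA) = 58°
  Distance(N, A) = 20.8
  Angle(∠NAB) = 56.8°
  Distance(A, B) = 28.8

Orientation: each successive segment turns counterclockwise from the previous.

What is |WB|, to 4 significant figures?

25.33

R is at the origin; RW runs at 74.1° with length 8.6, so W = (2.356, 8.271). ∠RWL = 69.6° gives WL at -175.5° from the x-axis; with |WL| = 25.9, L = (-23.46, 6.239). ∠WLZ = 123.6° gives LZ at -119.1° from the x-axis; with |LZ| = 9.9, Z = (-28.28, -2.411). LZ is perpendicular to ZJ, so ZJ runs at -29.10°; with |ZJ| = 10.0, J = (-19.54, -7.275). ∠ZJN = 51.0° gives JN at 99.90° from the x-axis; with |JN| = 14.8, N = (-22.09, 7.305). ∠JNA = 58.0° gives NA at -138.1° from the x-axis; with |NA| = 20.8, A = (-37.57, -6.586). ∠NAB = 56.8° gives AB at -14.90° from the x-axis; with |AB| = 28.8, B = (-9.736, -13.99). Then |WB| = |B − W| = 25.33.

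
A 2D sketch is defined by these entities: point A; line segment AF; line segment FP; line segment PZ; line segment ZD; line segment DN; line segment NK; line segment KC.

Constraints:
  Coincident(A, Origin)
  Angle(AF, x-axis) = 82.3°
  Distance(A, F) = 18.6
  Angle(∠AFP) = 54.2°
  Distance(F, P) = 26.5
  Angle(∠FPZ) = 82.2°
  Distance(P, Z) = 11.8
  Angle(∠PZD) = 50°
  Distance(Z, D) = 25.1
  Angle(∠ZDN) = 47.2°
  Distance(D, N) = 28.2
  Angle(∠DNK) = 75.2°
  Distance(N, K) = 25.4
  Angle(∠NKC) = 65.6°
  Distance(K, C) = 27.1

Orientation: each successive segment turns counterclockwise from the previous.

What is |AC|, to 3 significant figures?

14.7

A is at the origin; AF runs at 82.3° with length 18.6, so F = (2.49, 18.4). ∠AFP = 54.2° gives FP at -152° from the x-axis; with |FP| = 26.5, P = (-20.9, 5.95). ∠FPZ = 82.2° gives PZ at -54.1° from the x-axis; with |PZ| = 11.8, Z = (-14.0, -3.61). ∠PZD = 50.0° gives ZD at 75.9° from the x-axis; with |ZD| = 25.1, D = (-7.85, 20.7). ∠ZDN = 47.2° gives DN at -151° from the x-axis; with |DN| = 28.2, N = (-32.6, 7.19). ∠DNK = 75.2° gives NK at -46.5° from the x-axis; with |NK| = 25.4, K = (-15.1, -11.2). ∠NKC = 65.6° gives KC at 67.9° from the x-axis; with |KC| = 27.1, C = (-4.91, 13.9). Then |AC| = |C − A| = 14.7.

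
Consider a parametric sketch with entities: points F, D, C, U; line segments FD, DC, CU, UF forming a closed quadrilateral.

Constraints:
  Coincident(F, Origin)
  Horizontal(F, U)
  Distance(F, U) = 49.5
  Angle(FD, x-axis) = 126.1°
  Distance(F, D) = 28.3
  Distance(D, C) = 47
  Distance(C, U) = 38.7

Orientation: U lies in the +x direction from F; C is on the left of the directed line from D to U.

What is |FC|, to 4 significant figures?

44.06

F is at the origin; F and U share the same y with |FU| = 49.5 and U in +x, so U = (49.5, 0). FD runs at 126.1° with |FD| = 28.3, so D = (-16.67, 22.87). C is determined by |DC| = 47.0 and |CU| = 38.7 together: it lies at the intersection of circle(D, 47.0) and circle(U, 38.7). With |DU| = 70.01, the foot of the radical line on DU is 40.09 from D and the perpendicular offset is √(47.0² − 40.09²) = 24.54. Taking the left-of-DU solution: C = (29.23, 32.97).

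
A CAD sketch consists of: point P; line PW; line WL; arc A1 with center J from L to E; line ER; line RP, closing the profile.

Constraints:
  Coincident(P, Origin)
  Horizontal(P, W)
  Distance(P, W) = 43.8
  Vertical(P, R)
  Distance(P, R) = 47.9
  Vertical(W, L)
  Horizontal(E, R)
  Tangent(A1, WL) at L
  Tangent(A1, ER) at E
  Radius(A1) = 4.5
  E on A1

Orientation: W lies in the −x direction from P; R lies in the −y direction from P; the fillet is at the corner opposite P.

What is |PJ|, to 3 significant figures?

58.5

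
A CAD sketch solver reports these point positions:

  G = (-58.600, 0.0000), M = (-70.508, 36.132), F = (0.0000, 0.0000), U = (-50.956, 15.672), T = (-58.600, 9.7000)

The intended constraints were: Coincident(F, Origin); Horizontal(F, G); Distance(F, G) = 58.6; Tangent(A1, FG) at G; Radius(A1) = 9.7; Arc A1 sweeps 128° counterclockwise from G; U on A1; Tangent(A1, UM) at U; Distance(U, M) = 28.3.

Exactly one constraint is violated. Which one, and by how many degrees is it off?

Tangent(A1, UM) at U — off by 5.70°.

F = (0.00, 0.00) ✓; F.y = 0.00, G.y = 0.00 ✓; |FG| = 58.60 ✓; ∠(TG, GF) = 90.00° ✓; |TG| = 9.700 ✓; bearing(T→U) − bearing(T→G) = 128.0° ✓; |TU| = 9.700 ✓; ∠(TU, UM) = 84.30° ✗; |UM| = 28.30 ✓.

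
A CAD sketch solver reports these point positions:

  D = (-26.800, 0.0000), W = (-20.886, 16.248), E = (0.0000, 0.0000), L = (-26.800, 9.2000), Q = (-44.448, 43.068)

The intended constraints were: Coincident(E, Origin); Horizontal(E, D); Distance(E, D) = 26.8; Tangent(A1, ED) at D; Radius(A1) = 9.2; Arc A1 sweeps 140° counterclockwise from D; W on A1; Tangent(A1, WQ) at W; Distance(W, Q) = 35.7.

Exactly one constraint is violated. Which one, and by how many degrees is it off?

Tangent(A1, WQ) at W — off by 8.70°.

E = (0.00, 0.00) ✓; E.y = 0.00, D.y = 0.00 ✓; |ED| = 26.80 ✓; ∠(LD, DE) = 90.00° ✓; |LD| = 9.200 ✓; bearing(L→W) − bearing(L→D) = 140.0° ✓; |LW| = 9.201 ✓; ∠(LW, WQ) = 98.70° ✗; |WQ| = 35.70 ✓.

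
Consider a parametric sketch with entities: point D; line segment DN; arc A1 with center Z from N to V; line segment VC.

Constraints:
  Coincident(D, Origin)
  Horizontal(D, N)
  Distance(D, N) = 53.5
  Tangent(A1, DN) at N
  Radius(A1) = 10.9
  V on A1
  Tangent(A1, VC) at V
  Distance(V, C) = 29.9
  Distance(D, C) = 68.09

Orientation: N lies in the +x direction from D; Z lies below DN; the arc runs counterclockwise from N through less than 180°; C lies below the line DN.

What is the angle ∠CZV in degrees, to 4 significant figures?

69.97°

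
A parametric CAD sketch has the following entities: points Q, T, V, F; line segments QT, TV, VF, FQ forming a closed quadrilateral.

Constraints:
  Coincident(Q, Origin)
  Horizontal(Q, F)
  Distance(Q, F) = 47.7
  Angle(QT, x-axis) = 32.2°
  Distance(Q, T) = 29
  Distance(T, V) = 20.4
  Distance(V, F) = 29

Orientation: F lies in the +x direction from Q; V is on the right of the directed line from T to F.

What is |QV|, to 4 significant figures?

19.46

Q is at the origin; Q and F share the same y with |QF| = 47.7 and F in +x, so F = (47.7, 0). QT runs at 32.2° with |QT| = 29.0, so T = (24.54, 15.45). V is determined by |TV| = 20.4 and |VF| = 29.0 together: it lies at the intersection of circle(T, 20.4) and circle(F, 29.0). With |TF| = 27.84, the foot of the radical line on TF is 6.292 from T and the perpendicular offset is √(20.4² − 6.292²) = 19.41. Taking the right-of-TF solution: V = (19.00, -4.181).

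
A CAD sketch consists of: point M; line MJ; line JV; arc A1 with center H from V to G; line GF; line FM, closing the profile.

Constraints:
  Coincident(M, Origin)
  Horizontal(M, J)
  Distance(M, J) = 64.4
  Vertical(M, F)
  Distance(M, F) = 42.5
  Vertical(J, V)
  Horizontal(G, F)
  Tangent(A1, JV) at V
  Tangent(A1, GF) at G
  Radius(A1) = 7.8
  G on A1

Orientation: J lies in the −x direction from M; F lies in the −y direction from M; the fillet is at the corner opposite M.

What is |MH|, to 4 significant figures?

66.39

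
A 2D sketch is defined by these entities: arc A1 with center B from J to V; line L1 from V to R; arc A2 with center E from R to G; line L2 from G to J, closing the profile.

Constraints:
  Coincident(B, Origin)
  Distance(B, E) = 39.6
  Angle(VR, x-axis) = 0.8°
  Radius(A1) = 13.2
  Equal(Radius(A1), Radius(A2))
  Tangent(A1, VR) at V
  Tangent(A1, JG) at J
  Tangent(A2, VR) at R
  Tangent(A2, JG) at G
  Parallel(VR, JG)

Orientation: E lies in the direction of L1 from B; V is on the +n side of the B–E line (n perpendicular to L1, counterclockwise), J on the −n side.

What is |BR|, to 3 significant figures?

41.7

The slot axis is L1's direction at 0.8°, so u = (cos 0.8°, sin 0.8°) = (1.00, 0.0140) and n = (−sin 0.8°, cos 0.8°) = (-0.0140, 1.00). B is at the origin and E lies 39.6 along u from B, so E = 39.6·u = (39.6, 0.553). Tangency of A1 to both parallel lines with radius 13.2 puts V and J at B ± 13.2·n: V = (-0.184, 13.2), J = (0.184, -13.2). Equal radii place R and G the same way about E: R = E + 13.2·n = (39.4, 13.8), G = E − 13.2·n = (39.8, -12.6). Then |BR| = |R − B| = 41.7.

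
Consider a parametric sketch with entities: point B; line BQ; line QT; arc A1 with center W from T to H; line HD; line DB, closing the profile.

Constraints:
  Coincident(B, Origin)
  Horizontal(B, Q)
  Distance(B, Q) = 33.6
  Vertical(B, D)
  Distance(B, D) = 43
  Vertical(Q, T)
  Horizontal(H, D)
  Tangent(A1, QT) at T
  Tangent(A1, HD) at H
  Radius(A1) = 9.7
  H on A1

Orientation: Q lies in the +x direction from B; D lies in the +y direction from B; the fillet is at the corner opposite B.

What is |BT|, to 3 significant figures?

47.3

B is at the origin; BQ is horizontal with |BQ| = 33.6 and Q on the +x side, so Q = (33.6, 0.00). BD is vertical with |BD| = 43.0 and D on the +y side, so D = (0.00, 43.0). The virtual corner opposite B is at (33.6, 43.0). The tangent condition forces WT to be normal to QT and A1 meets HD tangentially, so WH is at right angles to HD, with radius 9.7, so the center W sits 9.7 in from both sides at W = (23.9, 33.3). That places the tangent points at T = (33.6, 33.3) on QT and H = (23.9, 43.0) on HD. Then |BT| = |T − B| = 47.3.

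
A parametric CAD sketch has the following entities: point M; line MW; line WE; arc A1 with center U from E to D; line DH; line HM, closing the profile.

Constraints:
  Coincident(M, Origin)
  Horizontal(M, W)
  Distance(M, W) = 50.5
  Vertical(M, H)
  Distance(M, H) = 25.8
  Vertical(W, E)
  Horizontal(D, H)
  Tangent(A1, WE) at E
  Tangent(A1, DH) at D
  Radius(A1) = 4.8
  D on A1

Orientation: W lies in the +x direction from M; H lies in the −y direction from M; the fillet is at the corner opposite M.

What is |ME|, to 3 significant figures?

54.7

The virtual corner opposite M is at (50.5, -25.8). The tangent condition forces UE to be normal to WE and tangency of A1 to DH means the radius UD is perpendicular to DH, with radius 4.8, so the center U sits 4.8 in from both sides at U = (45.7, -21.0). That places the tangent points at E = (50.5, -21.0) on WE and D = (45.7, -25.8) on DH. Then |ME| = |E − M| = 54.7.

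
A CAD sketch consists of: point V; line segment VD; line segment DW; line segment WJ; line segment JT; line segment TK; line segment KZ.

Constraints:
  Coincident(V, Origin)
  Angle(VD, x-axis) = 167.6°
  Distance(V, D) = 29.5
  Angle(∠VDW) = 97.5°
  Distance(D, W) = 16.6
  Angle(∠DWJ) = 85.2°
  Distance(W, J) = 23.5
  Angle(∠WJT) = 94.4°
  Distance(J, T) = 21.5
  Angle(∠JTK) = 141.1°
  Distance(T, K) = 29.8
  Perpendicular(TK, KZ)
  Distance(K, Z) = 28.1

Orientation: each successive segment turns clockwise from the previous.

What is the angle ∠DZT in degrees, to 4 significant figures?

27.57°

V is at the origin; VD runs at 167.6° with length 29.5, so D = (-28.81, 6.335). ∠VDW = 97.5° gives DW at 85.10° from the x-axis; with |DW| = 16.6, W = (-27.39, 22.87). ∠DWJ = 85.2° gives WJ at -9.700° from the x-axis; with |WJ| = 23.5, J = (-4.230, 18.91). ∠WJT = 94.4° gives JT at -95.30° from the x-axis; with |JT| = 21.5, T = (-6.216, -2.494). ∠JTK = 141.1° gives TK at -134.2° from the x-axis; with |TK| = 29.8, K = (-26.99, -23.86). TK ⟂ KZ, so KZ runs at 135.8°; with |KZ| = 28.1, Z = (-47.14, -4.267). Then cos ∠DZT = ZD·ZT / (|ZD||ZT|), giving 27.57°.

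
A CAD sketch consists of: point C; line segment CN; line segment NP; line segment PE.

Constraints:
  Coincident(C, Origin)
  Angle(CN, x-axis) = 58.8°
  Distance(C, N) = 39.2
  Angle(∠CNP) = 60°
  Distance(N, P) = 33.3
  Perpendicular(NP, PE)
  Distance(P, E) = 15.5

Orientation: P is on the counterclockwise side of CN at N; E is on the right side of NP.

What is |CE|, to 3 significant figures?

51.3

C is at the origin; CN runs at 58.8° with length 39.2, so N = 39.2·(cos 58.8°, sin 58.8°) = (20.3, 33.5). ∠CNP = 60.0°, so NP runs at 58.8° + (180° − 60.0°) = 179° from the x-axis; with |NP| = 33.3, P = N + 33.3·(cos 179°, sin 179°) = (-13.0, 34.2). NP is perpendicular to PE; with |PE| = 15.5 on the right of NP, E = P + 15.5·(0.0209, 1.00) = (-12.7, 49.7). Then |CE| = |E − C| = 51.3.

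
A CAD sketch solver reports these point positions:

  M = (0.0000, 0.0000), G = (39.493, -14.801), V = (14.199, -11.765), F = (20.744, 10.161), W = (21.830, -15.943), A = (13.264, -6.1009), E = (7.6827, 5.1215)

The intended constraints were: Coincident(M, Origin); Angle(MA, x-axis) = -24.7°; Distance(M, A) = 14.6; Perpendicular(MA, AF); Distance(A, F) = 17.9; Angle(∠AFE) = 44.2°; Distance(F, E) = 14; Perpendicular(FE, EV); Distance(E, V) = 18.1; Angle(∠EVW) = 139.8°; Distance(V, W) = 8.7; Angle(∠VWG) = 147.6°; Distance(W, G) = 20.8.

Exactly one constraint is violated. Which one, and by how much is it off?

Distance(W, G) = 20.8 — off by 3.10.

M = (0.00, 0.00) ✓; MA at -24.70° ✓; |MA| = 14.60 ✓; ∠(MA, AF) = 90.00° ✓; |AF| = 17.90 ✓; ∠AFE = 44.20° ✓; |FE| = 14.00 ✓; ∠(FE, EV) = 90.00° ✓; |EV| = 18.10 ✓; ∠EVW = 139.8° ✓; |VW| = 8.700 ✓; ∠VWG = 147.6° ✓; |WG| = 17.70 ✗.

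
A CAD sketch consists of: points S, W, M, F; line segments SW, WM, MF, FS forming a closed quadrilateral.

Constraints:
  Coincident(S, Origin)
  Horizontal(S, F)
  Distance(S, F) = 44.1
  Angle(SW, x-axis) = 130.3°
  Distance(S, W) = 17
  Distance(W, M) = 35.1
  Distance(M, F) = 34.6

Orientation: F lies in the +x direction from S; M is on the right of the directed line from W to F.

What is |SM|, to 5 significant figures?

18.106

Checks: |WM| = 35.10 ✓; |MF| = 34.60 ✓.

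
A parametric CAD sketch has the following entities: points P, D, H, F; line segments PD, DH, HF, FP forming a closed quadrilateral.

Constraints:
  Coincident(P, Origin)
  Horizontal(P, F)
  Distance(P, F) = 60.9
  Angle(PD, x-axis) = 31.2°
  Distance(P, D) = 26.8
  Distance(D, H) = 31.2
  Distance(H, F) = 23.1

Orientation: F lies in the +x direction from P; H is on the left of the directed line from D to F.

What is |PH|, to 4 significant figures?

57.40

P is at the origin; PF is horizontal with |PF| = 60.9 and F in +x, so F = (60.9, 0). PD runs at 31.2° with |PD| = 26.8, so D = (22.92, 13.88). H is determined by |DH| = 31.2 and |HF| = 23.1 together: it lies at the intersection of circle(D, 31.2) and circle(F, 23.1). With |DF| = 40.43, the foot of the radical line on DF is 25.66 from D and the perpendicular offset is √(31.2² − 25.66²) = 17.75. Taking the left-of-DF solution: H = (53.12, 21.75).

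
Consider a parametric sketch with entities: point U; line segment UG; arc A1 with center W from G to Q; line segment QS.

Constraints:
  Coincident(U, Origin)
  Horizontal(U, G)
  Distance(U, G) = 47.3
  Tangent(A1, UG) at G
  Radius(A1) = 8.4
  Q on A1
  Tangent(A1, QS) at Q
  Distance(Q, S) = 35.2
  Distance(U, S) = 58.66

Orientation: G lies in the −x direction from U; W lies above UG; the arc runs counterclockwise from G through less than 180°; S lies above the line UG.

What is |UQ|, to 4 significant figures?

39.81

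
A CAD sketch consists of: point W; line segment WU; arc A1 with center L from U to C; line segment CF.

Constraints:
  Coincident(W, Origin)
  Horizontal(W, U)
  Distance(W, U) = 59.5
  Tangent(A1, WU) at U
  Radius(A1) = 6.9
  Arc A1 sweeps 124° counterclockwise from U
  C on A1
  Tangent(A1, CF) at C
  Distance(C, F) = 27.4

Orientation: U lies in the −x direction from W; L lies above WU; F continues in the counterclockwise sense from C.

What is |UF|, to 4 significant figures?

34.82

W is at the origin; W and U share the same y with |WU| = 59.5 and U on the −x side, so U = (-59.50, 0.000). The tangent condition forces LU to be normal to WU, so L = U + (0, 6.9) = (-59.50, 6.900). On A1, U sits at bearing -90° from L; a 124° counterclockwise sweep puts C at bearing 34°, so C = L + 6.9·(cos 34°, sin 34°) = (-53.78, 10.76). Tangency of A1 to CF means the radius LC is perpendicular to CF, so CF runs along (−sin 34°, cos 34°); with |CF| = 27.4, F = (-69.10, 33.47). Then |UF| = |F − U| = 34.82.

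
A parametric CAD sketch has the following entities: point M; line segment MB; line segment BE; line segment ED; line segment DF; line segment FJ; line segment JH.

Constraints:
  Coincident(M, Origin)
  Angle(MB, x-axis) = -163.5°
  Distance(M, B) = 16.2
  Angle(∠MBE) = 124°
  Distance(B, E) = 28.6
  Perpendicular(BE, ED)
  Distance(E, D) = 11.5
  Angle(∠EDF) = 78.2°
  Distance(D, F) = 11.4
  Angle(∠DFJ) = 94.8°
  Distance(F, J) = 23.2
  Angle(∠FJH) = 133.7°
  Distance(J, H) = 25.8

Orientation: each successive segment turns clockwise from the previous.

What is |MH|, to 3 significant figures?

65.8

∠DFJ = 94.8° gives FJ at -136° from the x-axis; with |FJ| = 23.2, J = (-40.0, -2.40). ∠FJH = 133.7° gives JH at 177° from the x-axis; with |JH| = 25.8, H = (-65.8, -1.14). Then |MH| = |H − M| = 65.8.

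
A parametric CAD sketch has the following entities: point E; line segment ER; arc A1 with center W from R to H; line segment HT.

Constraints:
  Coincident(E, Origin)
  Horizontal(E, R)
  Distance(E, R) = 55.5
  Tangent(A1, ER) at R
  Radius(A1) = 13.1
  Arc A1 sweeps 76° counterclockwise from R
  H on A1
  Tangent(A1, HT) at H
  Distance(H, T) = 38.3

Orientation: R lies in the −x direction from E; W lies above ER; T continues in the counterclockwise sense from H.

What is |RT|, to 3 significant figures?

52.0

On A1, R sits at bearing -90° from W; a 76° counterclockwise sweep puts H at bearing -14°, so H = W + 13.1·(cos -14°, sin -14°) = (-42.8, 9.93). Since A1 is tangent to HT there, WH ⟂ HT, so HT runs along (−sin -14°, cos -14°); with |HT| = 38.3, T = (-33.5, 47.1). Then |RT| = |T − R| = 52.0.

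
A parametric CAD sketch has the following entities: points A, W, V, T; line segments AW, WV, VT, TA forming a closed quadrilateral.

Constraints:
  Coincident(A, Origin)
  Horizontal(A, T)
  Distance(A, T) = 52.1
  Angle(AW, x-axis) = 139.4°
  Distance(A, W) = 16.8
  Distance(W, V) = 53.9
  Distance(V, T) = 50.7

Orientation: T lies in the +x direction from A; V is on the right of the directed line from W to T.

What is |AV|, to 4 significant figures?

38.26

A is at the origin; A and T share the same y with |AT| = 52.1 and T in +x, so T = (52.1, 0). AW runs at 139.4° with |AW| = 16.8, so W = (-12.76, 10.93). V is determined by |WV| = 53.9 and |VT| = 50.7 together: it lies at the intersection of circle(W, 53.9) and circle(T, 50.7). With |WT| = 65.77, the foot of the radical line on WT is 35.43 from W and the perpendicular offset is √(53.9² − 35.43²) = 40.62. Taking the right-of-WT solution: V = (15.43, -35.01).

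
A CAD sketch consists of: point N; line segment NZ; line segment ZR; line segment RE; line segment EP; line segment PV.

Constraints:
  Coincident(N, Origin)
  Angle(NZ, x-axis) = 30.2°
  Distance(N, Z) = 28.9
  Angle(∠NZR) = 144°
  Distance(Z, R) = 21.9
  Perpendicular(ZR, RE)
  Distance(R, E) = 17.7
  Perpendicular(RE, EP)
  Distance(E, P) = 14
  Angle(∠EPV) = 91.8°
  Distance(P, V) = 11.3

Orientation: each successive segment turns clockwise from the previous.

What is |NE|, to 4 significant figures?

45.29

∠NZR = 144.0° gives ZR at -5.800° from the x-axis; with |ZR| = 21.9, R = (46.77, 12.32). The perpendicularity gives RE at right angles to ZR, so RE runs at -95.80°; with |RE| = 17.7, E = (44.98, -5.285). Then |NE| = |E − N| = 45.29.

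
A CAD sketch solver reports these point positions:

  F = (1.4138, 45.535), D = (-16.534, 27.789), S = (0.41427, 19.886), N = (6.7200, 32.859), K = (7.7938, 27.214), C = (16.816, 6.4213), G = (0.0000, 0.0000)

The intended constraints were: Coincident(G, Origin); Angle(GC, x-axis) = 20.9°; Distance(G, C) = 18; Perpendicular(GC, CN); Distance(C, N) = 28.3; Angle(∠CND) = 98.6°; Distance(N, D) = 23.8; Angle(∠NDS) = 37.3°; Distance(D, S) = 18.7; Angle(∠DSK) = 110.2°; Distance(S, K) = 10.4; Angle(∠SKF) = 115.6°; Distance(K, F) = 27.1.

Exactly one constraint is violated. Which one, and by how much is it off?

Distance(K, F) = 27.1 — off by 7.70.

G = (0.00, 0.00) ✓; GC at 20.90° ✓; |GC| = 18.00 ✓; ∠(GC, CN) = 90.00° ✓; |CN| = 28.30 ✓; ∠CND = 98.60° ✓; |ND| = 23.80 ✓; ∠NDS = 37.30° ✓; |DS| = 18.70 ✓; ∠DSK = 110.2° ✓; |SK| = 10.40 ✓; ∠SKF = 115.6° ✓; |KF| = 19.40 ✗.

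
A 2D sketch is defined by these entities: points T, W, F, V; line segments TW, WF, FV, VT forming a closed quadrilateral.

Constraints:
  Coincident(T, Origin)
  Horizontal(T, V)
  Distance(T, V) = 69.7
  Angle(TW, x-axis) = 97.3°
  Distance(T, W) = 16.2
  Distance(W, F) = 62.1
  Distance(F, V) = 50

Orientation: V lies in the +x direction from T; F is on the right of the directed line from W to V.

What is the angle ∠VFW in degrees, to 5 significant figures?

81.210°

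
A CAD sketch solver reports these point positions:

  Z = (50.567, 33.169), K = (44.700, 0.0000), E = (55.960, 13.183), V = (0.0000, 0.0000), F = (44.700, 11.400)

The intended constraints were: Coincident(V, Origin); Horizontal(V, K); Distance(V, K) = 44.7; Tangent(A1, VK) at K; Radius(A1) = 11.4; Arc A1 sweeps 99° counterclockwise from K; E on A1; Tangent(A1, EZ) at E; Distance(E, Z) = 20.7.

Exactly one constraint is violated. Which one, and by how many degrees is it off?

Tangent(A1, EZ) at E — off by 6.10°.

V = (0.00, 0.00) ✓; V.y = 0.00, K.y = 0.00 ✓; |VK| = 44.70 ✓; ∠(FK, KV) = 90.00° ✓; |FK| = 11.40 ✓; bearing(F→E) − bearing(F→K) = 99.00° ✓; |FE| = 11.40 ✓; ∠(FE, EZ) = 83.90° ✗; |EZ| = 20.70 ✓.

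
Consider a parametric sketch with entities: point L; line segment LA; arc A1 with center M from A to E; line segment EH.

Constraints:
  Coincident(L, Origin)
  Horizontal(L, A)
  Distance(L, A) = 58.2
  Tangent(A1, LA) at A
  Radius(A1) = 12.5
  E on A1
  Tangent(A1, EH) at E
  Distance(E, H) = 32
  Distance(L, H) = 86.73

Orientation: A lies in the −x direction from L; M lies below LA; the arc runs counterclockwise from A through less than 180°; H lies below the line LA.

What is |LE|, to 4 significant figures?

71.28

L is at the origin; L and A share the same y with |LA| = 58.2 and A on the −x side, so A = (-58.20, 0.000). A1 meets LA tangentially, so MA is at right angles to LA, so M = A + (0, -12.5) = (-58.20, -12.50). Since ME ⟂ EH (tangency), |MH| = √(12.5² + 32.0²) = 34.35 regardless of where E sits on A1. So H lies on both circle(L, 86.73) and circle(M, 34.35); the below-LA intersection is H = (-75.92, -41.93). E is the foot of the tangent from H: E = (-70.52, -10.39).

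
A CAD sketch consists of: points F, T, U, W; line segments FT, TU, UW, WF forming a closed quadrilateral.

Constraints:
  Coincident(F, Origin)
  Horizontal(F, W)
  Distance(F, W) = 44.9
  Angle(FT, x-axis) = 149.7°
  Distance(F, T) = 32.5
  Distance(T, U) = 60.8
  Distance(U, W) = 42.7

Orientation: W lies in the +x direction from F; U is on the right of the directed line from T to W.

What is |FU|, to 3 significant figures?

31.3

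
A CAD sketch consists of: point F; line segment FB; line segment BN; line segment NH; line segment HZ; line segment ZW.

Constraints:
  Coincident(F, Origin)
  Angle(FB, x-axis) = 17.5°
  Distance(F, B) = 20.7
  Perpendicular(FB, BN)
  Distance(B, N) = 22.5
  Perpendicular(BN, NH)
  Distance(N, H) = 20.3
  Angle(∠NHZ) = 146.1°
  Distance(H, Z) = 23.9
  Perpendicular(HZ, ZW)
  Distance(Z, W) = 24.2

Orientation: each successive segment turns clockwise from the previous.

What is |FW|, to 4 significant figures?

12.43

∠NHZ = 146.1° gives HZ at 163.6° from the x-axis; with |HZ| = 23.9, Z = (-15.78, -14.59). HZ is perpendicular to ZW, so ZW runs at 73.60°; with |ZW| = 24.2, W = (-8.948, 8.625). Then |FW| = |W − F| = 12.43.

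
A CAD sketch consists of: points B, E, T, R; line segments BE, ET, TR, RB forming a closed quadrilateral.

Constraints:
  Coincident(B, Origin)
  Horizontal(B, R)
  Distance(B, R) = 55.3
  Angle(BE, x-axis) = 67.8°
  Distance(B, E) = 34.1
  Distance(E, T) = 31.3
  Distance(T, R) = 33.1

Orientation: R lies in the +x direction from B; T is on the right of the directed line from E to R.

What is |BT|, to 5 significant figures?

22.309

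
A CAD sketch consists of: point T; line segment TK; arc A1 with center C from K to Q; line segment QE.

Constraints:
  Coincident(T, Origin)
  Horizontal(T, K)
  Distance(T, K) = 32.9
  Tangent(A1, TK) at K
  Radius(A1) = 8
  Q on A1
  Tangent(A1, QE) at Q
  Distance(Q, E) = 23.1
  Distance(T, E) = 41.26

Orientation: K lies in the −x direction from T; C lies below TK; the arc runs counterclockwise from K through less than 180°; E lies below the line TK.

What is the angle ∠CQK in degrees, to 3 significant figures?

27.9°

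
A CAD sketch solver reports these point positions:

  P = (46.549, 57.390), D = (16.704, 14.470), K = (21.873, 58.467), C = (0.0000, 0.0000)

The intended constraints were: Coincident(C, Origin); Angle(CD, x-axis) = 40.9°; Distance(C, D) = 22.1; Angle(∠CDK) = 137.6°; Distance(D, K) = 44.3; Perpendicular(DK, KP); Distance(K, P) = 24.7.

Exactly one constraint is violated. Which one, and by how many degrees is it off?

Perpendicular(DK, KP) — off by 4.20°.

C = (0.00, 0.00) ✓; CD at 40.90° ✓; |CD| = 22.10 ✓; ∠CDK = 137.6° ✓; |DK| = 44.30 ✓; ∠(DK, KP) = 85.80° ✗; |KP| = 24.70 ✓.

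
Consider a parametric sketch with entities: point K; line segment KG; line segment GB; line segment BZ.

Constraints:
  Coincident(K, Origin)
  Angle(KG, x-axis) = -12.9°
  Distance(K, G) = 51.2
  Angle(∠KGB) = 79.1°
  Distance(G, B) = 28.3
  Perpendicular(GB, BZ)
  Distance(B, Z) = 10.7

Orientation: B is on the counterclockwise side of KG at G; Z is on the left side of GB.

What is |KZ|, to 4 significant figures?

43.74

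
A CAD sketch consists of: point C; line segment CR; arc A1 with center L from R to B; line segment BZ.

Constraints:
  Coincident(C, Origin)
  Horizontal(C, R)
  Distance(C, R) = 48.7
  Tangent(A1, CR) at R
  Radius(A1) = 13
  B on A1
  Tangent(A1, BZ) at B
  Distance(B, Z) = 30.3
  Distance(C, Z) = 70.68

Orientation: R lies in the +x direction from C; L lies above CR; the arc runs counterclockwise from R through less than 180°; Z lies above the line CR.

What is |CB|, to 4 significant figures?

63.40

Checks: |LB| = 13.00 ✓; ∠(LB, BZ) = 90.00° ✓; |BZ| = 30.30 ✓; |CZ| = 70.68 ✓.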